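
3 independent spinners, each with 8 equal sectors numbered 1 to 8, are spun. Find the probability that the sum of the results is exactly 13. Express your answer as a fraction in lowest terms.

3/32

There are 8^3 = 512 equally likely outcomes.
The number of ordered 3-tuples from {1,…,8} summing to 13 is 48.
P(sum = 13) = 48/512 = 3/32.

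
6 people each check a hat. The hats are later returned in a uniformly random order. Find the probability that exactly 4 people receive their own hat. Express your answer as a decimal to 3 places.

0.021

Choose which 4 of the 6 are fixed: C(6,4) = 15 ways.
The remaining 2 must have no fixed point: D(2) = 1.
P = 15·1/720 = 1/48 ≈ 0.021.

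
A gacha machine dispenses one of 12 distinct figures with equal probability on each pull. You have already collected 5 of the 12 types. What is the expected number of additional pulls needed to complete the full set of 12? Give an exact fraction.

Starting from 5 distinct types, each trial gives a new one with probability (12−i)/12 when i types are held, so the wait for the next new type is 12/(12−i).
E = 12/7 + 12/6 + 12/5 + 12/4 + 12/3 + 12/2 + 12/1 = 1089/35.

1089/35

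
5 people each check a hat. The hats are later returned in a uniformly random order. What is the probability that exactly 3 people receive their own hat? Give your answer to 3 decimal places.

0.083

Choose which 3 of the 5 are fixed: C(5,3) = 10 ways.
The remaining 2 must have no fixed point: D(2) = 1.
P = 10·1/120 = 1/12 ≈ 0.083.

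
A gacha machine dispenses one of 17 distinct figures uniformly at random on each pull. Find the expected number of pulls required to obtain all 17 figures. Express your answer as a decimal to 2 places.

After i distinct types are collected, each trial gives a new one with probability (17−i)/17, so the expected wait for the next new type is 17/(17−i).
E = 17/17 + 17/16 + 17/15 + 17/14 + 17/13 + 17/12 + 17/11 + 17/10 + 17/9 + 17/8 + 17/7 + 17/6 + 17/5 + 17/4 + 17/3 + 17/2 + 17/1 = 42142223/720720 ≈ 58.47.

58.47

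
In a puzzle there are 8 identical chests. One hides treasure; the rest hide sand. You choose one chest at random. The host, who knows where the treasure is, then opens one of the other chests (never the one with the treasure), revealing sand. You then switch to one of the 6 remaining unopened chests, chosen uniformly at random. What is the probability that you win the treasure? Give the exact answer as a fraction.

Your original chest holds the treasure with probability 1/8, so the other 7 collectively hold it with probability 7/8.
The host can always find an empty chest to open, so this doesn't change that 7/8; it is now spread over the 6 remaining unopened chests.
P(win by switching) = (7/8) · (1/6) = 7/48.

7/48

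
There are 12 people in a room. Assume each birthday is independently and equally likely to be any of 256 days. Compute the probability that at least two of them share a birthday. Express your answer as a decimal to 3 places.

0.230

It's easier to compute the probability that all 12 are distinct.
P(all distinct) = 256/256 · 255/256 · ··· · 245/256 ≈ 0.770.
So the probability of at least one match is 1 − 0.770 = 0.230.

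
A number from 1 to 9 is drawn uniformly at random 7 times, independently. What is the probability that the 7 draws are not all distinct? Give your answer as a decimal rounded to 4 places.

0.9621

P(all 7 different) = 9/9 · 8/9 · ··· · 3/9 ≈ 0.0379.
P(at least two equal) = 1 − 0.0379 = 0.9621.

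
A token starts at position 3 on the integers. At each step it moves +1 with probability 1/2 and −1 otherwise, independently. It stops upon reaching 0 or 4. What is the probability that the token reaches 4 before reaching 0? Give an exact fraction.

With a fair step, P(i) = ½P(i−1) + ½P(i+1) with P(0)=0, P(4)=1 has the linear solution P(i) = i/4.
P(3) = 3/4.

3/4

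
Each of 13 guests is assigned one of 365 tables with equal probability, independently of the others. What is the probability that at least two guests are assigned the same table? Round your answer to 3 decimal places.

0.194

It's easier to compute the probability that all 13 are distinct.
P(all distinct) = 365/365 · 364/365 · ··· · 353/365 ≈ 0.806.
So the probability of at least one match is 1 − 0.806 = 0.194.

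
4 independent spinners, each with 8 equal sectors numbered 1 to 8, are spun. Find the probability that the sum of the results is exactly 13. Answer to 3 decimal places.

0.050

There are 8^4 = 4096 equally likely outcomes.
The number of ordered 4-tuples from {1,…,8} summing to 13 is 204.
P(sum = 13) = 204/4096 = 51/1024 ≈ 0.050.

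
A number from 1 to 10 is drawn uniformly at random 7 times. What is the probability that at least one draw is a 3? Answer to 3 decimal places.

P(no draw is a 3) = (9/10)^7 ≈ 0.478.
P(at least one) = 1 − 0.478 = 0.522.

0.522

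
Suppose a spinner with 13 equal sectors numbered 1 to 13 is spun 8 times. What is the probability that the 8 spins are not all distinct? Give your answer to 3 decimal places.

0.936

P(all 8 different) = 13/13 · 12/13 · ··· · 6/13 ≈ 0.064.
P(at least two equal) = 1 − 0.064 = 0.936.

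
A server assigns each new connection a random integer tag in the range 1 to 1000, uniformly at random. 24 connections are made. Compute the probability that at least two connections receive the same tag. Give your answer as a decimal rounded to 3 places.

It's easier to compute the probability that all 24 are distinct.
P(all distinct) = 1000/1000 · 999/1000 · ··· · 977/1000 ≈ 0.757.
So the probability of at least one match is 1 − 0.757 = 0.243.

0.243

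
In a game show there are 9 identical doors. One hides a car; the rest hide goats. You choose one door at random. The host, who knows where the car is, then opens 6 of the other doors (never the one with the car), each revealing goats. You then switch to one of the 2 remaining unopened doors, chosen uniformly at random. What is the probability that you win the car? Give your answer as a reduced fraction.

4/9

Your original door holds the car with probability 1/9, so the other 8 collectively hold it with probability 8/9.
The host can always find 6 empty doors to open, so the reveals don't change that 8/9; it is now spread over the 2 remaining unopened doors.
P(win by switching) = (8/9) · (1/2) = 4/9.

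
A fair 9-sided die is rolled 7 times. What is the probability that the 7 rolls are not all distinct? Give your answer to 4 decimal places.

P(all 7 different) = 9/9 · 8/9 · ··· · 3/9 ≈ 0.0379.
P(at least two equal) = 1 − 0.0379 = 0.9621.

0.9621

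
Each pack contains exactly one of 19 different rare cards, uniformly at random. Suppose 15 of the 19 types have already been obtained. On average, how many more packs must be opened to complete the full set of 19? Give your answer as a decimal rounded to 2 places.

39.58

Starting from 15 distinct types, each trial gives a new one with probability (19−i)/19 when i types are held, so the wait for the next new type is 19/(19−i).
E = 19/4 + 19/3 + 19/2 + 19/1 = 475/12 ≈ 39.58.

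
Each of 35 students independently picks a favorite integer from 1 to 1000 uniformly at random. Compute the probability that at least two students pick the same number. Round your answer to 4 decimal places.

0.4523

It's easier to compute the probability that all 35 are distinct.
P(all distinct) = 1000/1000 · 999/1000 · ··· · 966/1000 ≈ 0.5477.
So the probability of at least one match is 1 − 0.5477 = 0.4523.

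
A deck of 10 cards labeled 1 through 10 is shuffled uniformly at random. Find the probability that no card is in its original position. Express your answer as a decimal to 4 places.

0.3679

This is the derangement probability: permutations of 10 with no fixed point.
D(10) = 10! · (1 − 1/1! + 1/2! − ··· + (−1)^10/10!) = 1334961.
P = 1334961/3628800 = 16481/44800 ≈ 0.3679.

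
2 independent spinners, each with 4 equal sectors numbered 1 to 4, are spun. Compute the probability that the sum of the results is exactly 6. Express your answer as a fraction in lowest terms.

3/16

There are 4^2 = 16 equally likely outcomes.
The number of ordered 2-tuples from {1,…,4} summing to 6 is 3.
P(sum = 6) = 3/16.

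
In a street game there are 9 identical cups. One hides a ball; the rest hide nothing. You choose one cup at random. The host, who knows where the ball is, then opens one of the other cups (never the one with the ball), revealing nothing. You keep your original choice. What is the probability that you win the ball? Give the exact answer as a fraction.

The host can always open an empty cup regardless of your choice, so this gives no information about your original cup.
P(win by staying) = 1/9.

1/9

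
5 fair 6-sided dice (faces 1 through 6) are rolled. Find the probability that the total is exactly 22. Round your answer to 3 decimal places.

0.054

There are 6^5 = 7776 equally likely outcomes.
The number of ordered 5-tuples from {1,…,6} summing to 22 is 420.
P(sum = 22) = 420/7776 = 35/648 ≈ 0.054.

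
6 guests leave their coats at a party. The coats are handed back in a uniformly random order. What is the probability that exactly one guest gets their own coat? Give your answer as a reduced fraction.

Choose which one is fixed: C(6,1) = 6 ways.
The remaining 5 must have no fixed point: D(5) = 44.
P = 6·44/720 = 11/30.

11/30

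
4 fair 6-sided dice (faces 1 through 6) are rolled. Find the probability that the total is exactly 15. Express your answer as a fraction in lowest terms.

35/324

There are 6^4 = 1296 equally likely outcomes.
The number of ordered 4-tuples from {1,…,6} summing to 15 is 140.
P(sum = 15) = 140/1296 = 35/324.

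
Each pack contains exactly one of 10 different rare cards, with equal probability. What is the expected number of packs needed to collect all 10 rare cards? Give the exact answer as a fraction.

7381/252

After i distinct types are collected, each trial gives a new one with probability (10−i)/10, so the expected wait for the next new type is 10/(10−i).
E = 10/10 + 10/9 + 10/8 + 10/7 + 10/6 + 10/5 + 10/4 + 10/3 + 10/2 + 10/1 = 7381/252.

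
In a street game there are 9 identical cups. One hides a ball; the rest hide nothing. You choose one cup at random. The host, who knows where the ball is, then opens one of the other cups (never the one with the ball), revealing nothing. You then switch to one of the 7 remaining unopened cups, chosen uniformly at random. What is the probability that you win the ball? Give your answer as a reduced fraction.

8/63

Your original cup holds the ball with probability 1/9, so the other 8 collectively hold it with probability 8/9.
The host can always find an empty cup to open, so this doesn't change that 8/9; it is now spread over the 7 remaining unopened cups.
P(win by switching) = (8/9) · (1/7) = 8/63.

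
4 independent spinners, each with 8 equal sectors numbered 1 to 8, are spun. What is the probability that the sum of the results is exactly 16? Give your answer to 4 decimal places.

There are 8^4 = 4096 equally likely outcomes.
The number of ordered 4-tuples from {1,…,8} summing to 16 is 315.
P(sum = 16) = 315/4096 ≈ 0.0769.

0.0769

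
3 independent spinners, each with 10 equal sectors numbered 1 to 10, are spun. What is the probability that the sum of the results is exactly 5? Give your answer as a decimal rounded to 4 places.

0.0060

There are 10^3 = 1000 equally likely outcomes.
The number of ordered 3-tuples from {1,…,10} summing to 5 is 6.
P(sum = 5) = 6/1000 = 3/500 ≈ 0.0060.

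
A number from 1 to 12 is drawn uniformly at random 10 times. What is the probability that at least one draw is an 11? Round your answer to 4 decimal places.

0.5811

P(no draw is an 11) = (11/12)^10 ≈ 0.4189.
P(at least one) = 1 − 0.4189 = 0.5811.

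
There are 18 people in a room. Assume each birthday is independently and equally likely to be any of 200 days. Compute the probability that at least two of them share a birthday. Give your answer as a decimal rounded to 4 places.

0.5454

It's easier to compute the probability that all 18 are distinct.
P(all distinct) = 200/200 · 199/200 · ··· · 183/200 ≈ 0.4546.
So the probability of at least one match is 1 − 0.4546 = 0.5454.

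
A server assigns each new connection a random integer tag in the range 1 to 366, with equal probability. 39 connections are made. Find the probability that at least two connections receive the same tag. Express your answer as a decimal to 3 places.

It's easier to compute the probability that all 39 are distinct.
P(all distinct) = 366/366 · 365/366 · ··· · 328/366 ≈ 0.123.
So the probability of at least one match is 1 − 0.123 = 0.877.

0.877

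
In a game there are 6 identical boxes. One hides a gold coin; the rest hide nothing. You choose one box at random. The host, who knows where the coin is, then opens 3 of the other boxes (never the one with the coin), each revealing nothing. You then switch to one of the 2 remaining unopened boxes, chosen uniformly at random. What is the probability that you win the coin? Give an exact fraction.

5/12

Your original box holds the coin with probability 1/6, so the other 5 collectively hold it with probability 5/6.
The host can always find 3 empty boxes to open, so the reveals don't change that 5/6; it is now spread over the 2 remaining unopened boxes.
P(win by switching) = (5/6) · (1/2) = 5/12.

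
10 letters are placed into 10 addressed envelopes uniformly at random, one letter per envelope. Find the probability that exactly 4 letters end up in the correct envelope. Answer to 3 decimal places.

0.015

Choose which 4 of the 10 are fixed: C(10,4) = 210 ways.
The remaining 6 must have no fixed point: D(6) = 265.
P = 210·265/3628800 = 53/3456 ≈ 0.015.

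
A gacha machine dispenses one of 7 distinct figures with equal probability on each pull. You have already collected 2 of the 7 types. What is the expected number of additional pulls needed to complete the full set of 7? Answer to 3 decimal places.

15.983

Starting from 2 distinct types, each trial gives a new one with probability (7−i)/7 when i types are held, so the wait for the next new type is 7/(7−i).
E = 7/5 + 7/4 + 7/3 + 7/2 + 7/1 = 959/60 ≈ 15.983.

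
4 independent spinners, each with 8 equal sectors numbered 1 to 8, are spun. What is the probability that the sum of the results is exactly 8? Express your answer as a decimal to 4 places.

0.0085

There are 8^4 = 4096 equally likely outcomes.
The number of ordered 4-tuples from {1,…,8} summing to 8 is 35.
P(sum = 8) = 35/4096 ≈ 0.0085.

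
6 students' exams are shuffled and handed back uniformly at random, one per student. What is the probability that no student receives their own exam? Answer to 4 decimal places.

0.3681

This is the derangement probability: permutations of 6 with no fixed point.
D(6) = 6! · (1 − 1/1! + 1/2! − ··· + (−1)^6/6!) = 265.
P = 265/720 = 53/144 ≈ 0.3681.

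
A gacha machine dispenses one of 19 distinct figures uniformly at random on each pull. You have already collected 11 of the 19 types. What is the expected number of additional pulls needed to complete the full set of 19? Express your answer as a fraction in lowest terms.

14459/280

Starting from 11 distinct types, each trial gives a new one with probability (19−i)/19 when i types are held, so the wait for the next new type is 19/(19−i).
E = 19/8 + 19/7 + 19/6 + 19/5 + 19/4 + 19/3 + 19/2 + 19/1 = 14459/280.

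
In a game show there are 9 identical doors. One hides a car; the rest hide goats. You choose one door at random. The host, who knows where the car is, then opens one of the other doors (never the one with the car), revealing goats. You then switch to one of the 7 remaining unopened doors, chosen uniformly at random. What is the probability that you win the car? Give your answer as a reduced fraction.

8/63

Your original door holds the car with probability 1/9, so the other 8 collectively hold it with probability 8/9.
The host can always find an empty door to open, so this doesn't change that 8/9; it is now spread over the 7 remaining unopened doors.
P(win by switching) = (8/9) · (1/7) = 8/63.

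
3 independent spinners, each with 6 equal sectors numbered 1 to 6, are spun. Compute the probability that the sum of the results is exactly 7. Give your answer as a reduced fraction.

There are 6^3 = 216 equally likely outcomes.
The number of ordered 3-tuples from {1,…,6} summing to 7 is 15.
P(sum = 7) = 15/216 = 5/72.

5/72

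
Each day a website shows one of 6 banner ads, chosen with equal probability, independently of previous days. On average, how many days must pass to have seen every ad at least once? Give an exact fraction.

After i distinct types are collected, each trial gives a new one with probability (6−i)/6, so the expected wait for the next new type is 6/(6−i).
E = 6/6 + 6/5 + 6/4 + 6/3 + 6/2 + 6/1 = 147/10.

147/10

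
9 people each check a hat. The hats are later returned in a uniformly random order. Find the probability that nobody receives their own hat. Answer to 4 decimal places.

This is the derangement probability: permutations of 9 with no fixed point.
D(9) = 9! · (1 − 1/1! + 1/2! − ··· + (−1)^9/9!) = 133496.
P = 133496/362880 = 16687/45360 ≈ 0.3679.

0.3679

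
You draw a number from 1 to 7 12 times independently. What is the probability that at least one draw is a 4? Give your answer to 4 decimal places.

P(no draw is a 4) = (6/7)^12 ≈ 0.1573.
P(at least one) = 1 − 0.1573 = 0.8427.

0.8427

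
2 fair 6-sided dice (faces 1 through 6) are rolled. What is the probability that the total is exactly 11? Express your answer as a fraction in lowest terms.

There are 6^2 = 36 equally likely outcomes.
The number of ordered 2-tuples from {1,…,6} summing to 11 is 2.
P(sum = 11) = 2/36 = 1/18.

1/18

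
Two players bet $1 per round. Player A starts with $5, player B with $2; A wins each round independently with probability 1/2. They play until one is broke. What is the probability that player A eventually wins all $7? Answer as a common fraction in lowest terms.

5/7

With a fair step, P(i) = ½P(i−1) + ½P(i+1) with P(0)=0, P(7)=1 has the linear solution P(i) = i/7.
P(5) = 5/7.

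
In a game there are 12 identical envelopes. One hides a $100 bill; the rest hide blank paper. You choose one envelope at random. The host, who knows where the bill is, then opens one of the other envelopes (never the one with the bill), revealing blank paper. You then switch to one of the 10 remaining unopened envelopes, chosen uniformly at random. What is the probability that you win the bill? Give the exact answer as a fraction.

Your original envelope holds the bill with probability 1/12, so the other 11 collectively hold it with probability 11/12.
The host can always find an empty envelope to open, so this doesn't change that 11/12; it is now spread over the 10 remaining unopened envelopes.
P(win by switching) = (11/12) · (1/10) = 11/120.

11/120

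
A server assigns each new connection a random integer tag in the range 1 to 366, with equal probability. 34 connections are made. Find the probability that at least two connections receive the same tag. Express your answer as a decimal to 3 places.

0.794

It's easier to compute the probability that all 34 are distinct.
P(all distinct) = 366/366 · 365/366 · ··· · 333/366 ≈ 0.206.
So the probability of at least one match is 1 − 0.206 = 0.794.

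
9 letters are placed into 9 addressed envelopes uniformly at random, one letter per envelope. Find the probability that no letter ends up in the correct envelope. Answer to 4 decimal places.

0.3679

This is the derangement probability: permutations of 9 with no fixed point.
D(9) = 9! · (1 − 1/1! + 1/2! − ··· + (−1)^9/9!) = 133496.
P = 133496/362880 = 16687/45360 ≈ 0.3679.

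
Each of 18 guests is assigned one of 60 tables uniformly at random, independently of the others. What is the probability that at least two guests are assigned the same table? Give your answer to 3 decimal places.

It's easier to compute the probability that all 18 are distinct.
P(all distinct) = 60/60 · 59/60 · ··· · 43/60 ≈ 0.058.
So the probability of at least one match is 1 − 0.058 = 0.942.

0.942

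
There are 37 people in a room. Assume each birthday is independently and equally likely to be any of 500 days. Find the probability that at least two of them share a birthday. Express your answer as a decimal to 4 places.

0.7448

It's easier to compute the probability that all 37 are distinct.
P(all distinct) = 500/500 · 499/500 · ··· · 464/500 ≈ 0.2552.
So the probability of at least one match is 1 − 0.2552 = 0.7448.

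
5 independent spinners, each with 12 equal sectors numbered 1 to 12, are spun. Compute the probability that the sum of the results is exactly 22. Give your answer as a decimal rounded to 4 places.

There are 12^5 = 248832 equally likely outcomes.
The number of ordered 5-tuples from {1,…,12} summing to 22 is 5355.
P(sum = 22) = 5355/248832 = 595/27648 ≈ 0.0215.

0.0215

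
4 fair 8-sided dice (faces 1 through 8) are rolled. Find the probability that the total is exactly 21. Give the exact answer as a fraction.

71/1024

There are 8^4 = 4096 equally likely outcomes.
The number of ordered 4-tuples from {1,…,8} summing to 21 is 284.
P(sum = 21) = 284/4096 = 71/1024.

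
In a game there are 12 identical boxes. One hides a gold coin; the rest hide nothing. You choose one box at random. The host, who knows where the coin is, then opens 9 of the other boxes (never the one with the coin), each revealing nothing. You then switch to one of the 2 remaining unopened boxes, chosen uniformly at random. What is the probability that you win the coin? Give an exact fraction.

Your original box holds the coin with probability 1/12, so the other 11 collectively hold it with probability 11/12.
The host can always find 9 empty boxes to open, so the reveals don't change that 11/12; it is now spread over the 2 remaining unopened boxes.
P(win by switching) = (11/12) · (1/2) = 11/24.

11/24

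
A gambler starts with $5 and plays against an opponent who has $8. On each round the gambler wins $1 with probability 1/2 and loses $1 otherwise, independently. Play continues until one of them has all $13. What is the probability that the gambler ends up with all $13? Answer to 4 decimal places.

0.3846

With a fair step, P(i) = ½P(i−1) + ½P(i+1) with P(0)=0, P(13)=1 has the linear solution P(i) = i/13.
P(5) = 5/13 ≈ 0.3846.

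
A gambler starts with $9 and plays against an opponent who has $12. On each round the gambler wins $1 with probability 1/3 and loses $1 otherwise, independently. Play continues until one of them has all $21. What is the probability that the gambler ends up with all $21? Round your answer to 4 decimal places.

0.0002

Let r = q/p = (2/3)/(1/3) = 2. The recurrence P(i) = p·P(i+1) + q·P(i−1) with P(0)=0, P(21)=1 gives P(i) = (1 − r^i)/(1 − r^21).
P(9) = (1 − (2)^9) / (1 − (2)^21) = 73/299593 ≈ 0.0002.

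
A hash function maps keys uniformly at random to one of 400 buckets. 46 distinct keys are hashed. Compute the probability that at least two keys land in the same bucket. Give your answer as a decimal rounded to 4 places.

0.9322

It's easier to compute the probability that all 46 are distinct.
P(all distinct) = 400/400 · 399/400 · ··· · 355/400 ≈ 0.0678.
So the probability of at least one match is 1 − 0.0678 = 0.9322.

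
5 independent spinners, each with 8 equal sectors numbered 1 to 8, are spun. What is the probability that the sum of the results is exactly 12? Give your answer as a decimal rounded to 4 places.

0.0101

There are 8^5 = 32768 equally likely outcomes.
The number of ordered 5-tuples from {1,…,8} summing to 12 is 330.
P(sum = 12) = 330/32768 = 165/16384 ≈ 0.0101.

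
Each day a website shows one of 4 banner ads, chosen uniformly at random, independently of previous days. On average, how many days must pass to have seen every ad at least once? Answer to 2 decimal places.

After i distinct types are collected, each trial gives a new one with probability (4−i)/4, so the expected wait for the next new type is 4/(4−i).
E = 4/4 + 4/3 + 4/2 + 4/1 = 25/3 ≈ 8.33.

8.33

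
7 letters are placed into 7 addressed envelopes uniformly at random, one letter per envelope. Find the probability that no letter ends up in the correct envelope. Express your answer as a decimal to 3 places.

0.368

This is the derangement probability: permutations of 7 with no fixed point.
D(7) = 7! · (1 − 1/1! + 1/2! − ··· + (−1)^7/7!) = 1854.
P = 1854/5040 = 103/280 ≈ 0.368.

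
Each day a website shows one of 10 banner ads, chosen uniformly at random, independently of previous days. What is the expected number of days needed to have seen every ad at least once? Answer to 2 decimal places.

After i distinct types are collected, each trial gives a new one with probability (10−i)/10, so the expected wait for the next new type is 10/(10−i).
E = 10/10 + 10/9 + 10/8 + 10/7 + 10/6 + 10/5 + 10/4 + 10/3 + 10/2 + 10/1 = 7381/252 ≈ 29.29.

29.29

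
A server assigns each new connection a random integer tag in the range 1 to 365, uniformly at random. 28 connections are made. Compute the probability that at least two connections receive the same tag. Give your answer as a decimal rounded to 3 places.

0.654

It's easier to compute the probability that all 28 are distinct.
P(all distinct) = 365/365 · 364/365 · ··· · 338/365 ≈ 0.346.
So the probability of at least one match is 1 − 0.346 = 0.654.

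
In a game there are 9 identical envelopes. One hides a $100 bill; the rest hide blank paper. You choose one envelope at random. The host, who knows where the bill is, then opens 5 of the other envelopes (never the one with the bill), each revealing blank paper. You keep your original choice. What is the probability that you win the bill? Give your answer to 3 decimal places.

0.111

The host can always open 5 empty envelopes regardless of your choice, so the reveals give no information about your original envelope.
P(win by staying) = 1/9 ≈ 0.111.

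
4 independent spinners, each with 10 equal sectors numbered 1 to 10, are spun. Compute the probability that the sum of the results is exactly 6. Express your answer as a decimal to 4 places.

0.0010

There are 10^4 = 10000 equally likely outcomes.
The number of ordered 4-tuples from {1,…,10} summing to 6 is 10.
P(sum = 6) = 10/10000 = 1/1000 ≈ 0.0010.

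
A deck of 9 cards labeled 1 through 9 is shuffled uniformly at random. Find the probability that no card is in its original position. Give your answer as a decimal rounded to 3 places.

This is the derangement probability: permutations of 9 with no fixed point.
D(9) = 9! · (1 − 1/1! + 1/2! − ··· + (−1)^9/9!) = 133496.
P = 133496/362880 = 16687/45360 ≈ 0.368.

0.368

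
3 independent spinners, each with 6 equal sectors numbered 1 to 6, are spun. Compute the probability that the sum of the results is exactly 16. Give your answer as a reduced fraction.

There are 6^3 = 216 equally likely outcomes.
The number of ordered 3-tuples from {1,…,6} summing to 16 is 6.
P(sum = 16) = 6/216 = 1/36.

1/36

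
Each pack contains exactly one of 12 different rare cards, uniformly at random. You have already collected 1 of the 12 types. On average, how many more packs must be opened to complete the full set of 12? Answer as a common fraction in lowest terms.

83711/2310

Starting from 1 distinct type, each trial gives a new one with probability (12−i)/12 when i types are held, so the wait for the next new type is 12/(12−i).
E = 12/11 + 12/10 + 12/9 + 12/8 + 12/7 + 12/6 + 12/5 + 12/4 + 12/3 + 12/2 + 12/1 = 83711/2310.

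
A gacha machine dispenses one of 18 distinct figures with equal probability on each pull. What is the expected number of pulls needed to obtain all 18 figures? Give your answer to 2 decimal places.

After i distinct types are collected, each trial gives a new one with probability (18−i)/18, so the expected wait for the next new type is 18/(18−i).
E = 18/18 + 18/17 + 18/16 + 18/15 + 18/14 + 18/13 + 18/12 + 18/11 + 18/10 + 18/9 + 18/8 + 18/7 + 18/6 + 18/5 + 18/4 + 18/3 + 18/2 + 18/1 = 42822903/680680 ≈ 62.91.

62.91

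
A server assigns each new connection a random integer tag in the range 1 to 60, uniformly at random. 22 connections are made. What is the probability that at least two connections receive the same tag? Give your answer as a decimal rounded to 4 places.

It's easier to compute the probability that all 22 are distinct.
P(all distinct) = 60/60 · 59/60 · ··· · 39/60 ≈ 0.0121.
So the probability of at least one match is 1 − 0.0121 = 0.9879.

0.9879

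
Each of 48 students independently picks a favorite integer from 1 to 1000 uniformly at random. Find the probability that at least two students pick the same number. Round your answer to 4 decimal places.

It's easier to compute the probability that all 48 are distinct.
P(all distinct) = 1000/1000 · 999/1000 · ··· · 953/1000 ≈ 0.3178.
So the probability of at least one match is 1 − 0.3178 = 0.6822.

0.6822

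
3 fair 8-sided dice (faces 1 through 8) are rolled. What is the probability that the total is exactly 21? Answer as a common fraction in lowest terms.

There are 8^3 = 512 equally likely outcomes.
The number of ordered 3-tuples from {1,…,8} summing to 21 is 10.
P(sum = 21) = 10/512 = 5/256.

5/256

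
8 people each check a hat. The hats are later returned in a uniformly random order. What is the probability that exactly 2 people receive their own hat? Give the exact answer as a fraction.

53/288

Choose which 2 of the 8 are fixed: C(8,2) = 28 ways.
The remaining 6 must have no fixed point: D(6) = 265.
P = 28·265/40320 = 53/288.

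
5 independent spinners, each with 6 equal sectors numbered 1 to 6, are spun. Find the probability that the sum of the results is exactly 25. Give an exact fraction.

There are 6^5 = 7776 equally likely outcomes.
The number of ordered 5-tuples from {1,…,6} summing to 25 is 126.
P(sum = 25) = 126/7776 = 7/432.

7/432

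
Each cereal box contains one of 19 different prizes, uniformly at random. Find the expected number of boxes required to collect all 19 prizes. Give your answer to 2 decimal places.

After i distinct types are collected, each trial gives a new one with probability (19−i)/19, so the expected wait for the next new type is 19/(19−i).
E = 19/19 + 19/18 + 19/17 + 19/16 + 19/15 + 19/14 + 19/13 + 19/12 + 19/11 + 19/10 + 19/9 + 19/8 + 19/7 + 19/6 + 19/5 + 19/4 + 19/3 + 19/2 + 19/1 = 275295799/4084080 ≈ 67.41.

67.41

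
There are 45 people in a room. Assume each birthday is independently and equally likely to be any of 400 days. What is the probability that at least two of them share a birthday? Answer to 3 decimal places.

0.924

It's easier to compute the probability that all 45 are distinct.
P(all distinct) = 400/400 · 399/400 · ··· · 356/400 ≈ 0.076.
So the probability of at least one match is 1 − 0.076 = 0.924.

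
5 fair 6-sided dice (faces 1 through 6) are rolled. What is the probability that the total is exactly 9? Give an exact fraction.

There are 6^5 = 7776 equally likely outcomes.
The number of ordered 5-tuples from {1,…,6} summing to 9 is 70.
P(sum = 9) = 70/7776 = 35/3888.

35/3888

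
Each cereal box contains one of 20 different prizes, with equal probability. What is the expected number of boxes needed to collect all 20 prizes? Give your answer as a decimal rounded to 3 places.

71.955

After i distinct types are collected, each trial gives a new one with probability (20−i)/20, so the expected wait for the next new type is 20/(20−i).
E = 20/20 + 20/19 + 20/18 + 20/17 + 20/16 + 20/15 + 20/14 + 20/13 + 20/12 + 20/11 + 20/10 + 20/9 + 20/8 + 20/7 + 20/6 + 20/5 + 20/4 + 20/3 + 20/2 + 20/1 = 279175675/3879876 ≈ 71.955.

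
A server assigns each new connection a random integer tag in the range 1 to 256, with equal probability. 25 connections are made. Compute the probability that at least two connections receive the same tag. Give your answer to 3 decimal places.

0.702

It's easier to compute the probability that all 25 are distinct.
P(all distinct) = 256/256 · 255/256 · ··· · 232/256 ≈ 0.298.
So the probability of at least one match is 1 − 0.298 = 0.702.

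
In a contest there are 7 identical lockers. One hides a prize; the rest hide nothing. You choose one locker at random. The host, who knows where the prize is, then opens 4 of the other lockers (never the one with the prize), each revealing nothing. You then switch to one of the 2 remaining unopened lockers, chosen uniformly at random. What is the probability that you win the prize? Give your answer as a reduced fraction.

3/7

Your original locker holds the prize with probability 1/7, so the other 6 collectively hold it with probability 6/7.
The host can always find 4 empty lockers to open, so the reveals don't change that 6/7; it is now spread over the 2 remaining unopened lockers.
P(win by switching) = (6/7) · (1/2) = 3/7.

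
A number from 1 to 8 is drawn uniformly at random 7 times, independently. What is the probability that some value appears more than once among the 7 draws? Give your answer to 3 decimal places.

0.981

P(all 7 different) = 8/8 · 7/8 · ··· · 2/8 ≈ 0.019.
P(at least two equal) = 1 − 0.019 = 0.981.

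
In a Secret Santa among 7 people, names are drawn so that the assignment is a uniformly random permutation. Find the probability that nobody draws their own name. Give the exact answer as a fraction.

103/280

This is the derangement probability: permutations of 7 with no fixed point.
D(7) = 7! · (1 − 1/1! + 1/2! − ··· + (−1)^7/7!) = 1854.
P = 1854/5040 = 103/280.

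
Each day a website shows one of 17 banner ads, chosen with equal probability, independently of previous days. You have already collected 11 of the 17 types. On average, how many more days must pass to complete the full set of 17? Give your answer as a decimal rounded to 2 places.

41.65

Starting from 11 distinct types, each trial gives a new one with probability (17−i)/17 when i types are held, so the wait for the next new type is 17/(17−i).
E = 17/6 + 17/5 + 17/4 + 17/3 + 17/2 + 17/1 = 833/20 ≈ 41.65.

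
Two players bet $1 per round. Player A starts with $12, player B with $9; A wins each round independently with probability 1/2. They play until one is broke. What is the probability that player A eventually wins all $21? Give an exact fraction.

With a fair step, P(i) = ½P(i−1) + ½P(i+1) with P(0)=0, P(21)=1 has the linear solution P(i) = i/21.
P(12) = 12/21 = 4/7.

4/7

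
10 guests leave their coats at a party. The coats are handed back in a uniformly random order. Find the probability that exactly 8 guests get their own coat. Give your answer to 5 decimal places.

Choose which 8 of the 10 are fixed: C(10,8) = 45 ways.
The remaining 2 must have no fixed point: D(2) = 1.
P = 45·1/3628800 = 1/80640 ≈ 0.00001.

0.00001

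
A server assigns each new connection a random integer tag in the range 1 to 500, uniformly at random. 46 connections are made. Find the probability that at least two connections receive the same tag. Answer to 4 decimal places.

It's easier to compute the probability that all 46 are distinct.
P(all distinct) = 500/500 · 499/500 · ··· · 455/500 ≈ 0.1181.
So the probability of at least one match is 1 − 0.1181 = 0.8819.

0.8819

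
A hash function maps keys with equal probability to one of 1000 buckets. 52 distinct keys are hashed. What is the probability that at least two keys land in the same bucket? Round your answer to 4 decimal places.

It's easier to compute the probability that all 52 are distinct.
P(all distinct) = 1000/1000 · 999/1000 · ··· · 949/1000 ≈ 0.2594.
So the probability of at least one match is 1 − 0.2594 = 0.7406.

0.7406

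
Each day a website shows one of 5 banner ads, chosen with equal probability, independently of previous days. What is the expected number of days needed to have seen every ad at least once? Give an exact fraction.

137/12

After i distinct types are collected, each trial gives a new one with probability (5−i)/5, so the expected wait for the next new type is 5/(5−i).
E = 5/5 + 5/4 + 5/3 + 5/2 + 5/1 = 137/12.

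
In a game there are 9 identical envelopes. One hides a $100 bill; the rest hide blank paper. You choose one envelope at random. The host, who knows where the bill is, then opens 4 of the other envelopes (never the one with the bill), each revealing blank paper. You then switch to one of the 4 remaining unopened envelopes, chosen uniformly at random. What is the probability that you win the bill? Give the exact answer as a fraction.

Your original envelope holds the bill with probability 1/9, so the other 8 collectively hold it with probability 8/9.
The host can always find 4 empty envelopes to open, so the reveals don't change that 8/9; it is now spread over the 4 remaining unopened envelopes.
P(win by switching) = (8/9) · (1/4) = 2/9.

2/9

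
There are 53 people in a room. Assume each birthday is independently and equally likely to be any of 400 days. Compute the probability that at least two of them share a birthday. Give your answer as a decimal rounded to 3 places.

It's easier to compute the probability that all 53 are distinct.
P(all distinct) = 400/400 · 399/400 · ··· · 348/400 ≈ 0.027.
So the probability of at least one match is 1 − 0.027 = 0.973.

0.973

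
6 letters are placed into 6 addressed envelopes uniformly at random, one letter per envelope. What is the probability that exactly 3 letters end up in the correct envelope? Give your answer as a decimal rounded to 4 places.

Choose which 3 of the 6 are fixed: C(6,3) = 20 ways.
The remaining 3 must have no fixed point: D(3) = 2.
P = 20·2/720 = 1/18 ≈ 0.0556.

0.0556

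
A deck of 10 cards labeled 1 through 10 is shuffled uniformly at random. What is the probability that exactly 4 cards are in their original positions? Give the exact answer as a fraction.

Choose which 4 of the 10 are fixed: C(10,4) = 210 ways.
The remaining 6 must have no fixed point: D(6) = 265.
P = 210·265/3628800 = 53/3456.

53/3456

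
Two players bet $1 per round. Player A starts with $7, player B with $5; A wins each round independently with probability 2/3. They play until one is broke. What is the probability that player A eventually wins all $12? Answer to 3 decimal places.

0.992

Let r = q/p = (1/3)/(2/3) = 1/2. The recurrence P(i) = p·P(i+1) + q·P(i−1) with P(0)=0, P(12)=1 gives P(i) = (1 − r^i)/(1 − r^12).
P(7) = (1 − (1/2)^7) / (1 − (1/2)^12) = 4064/4095 ≈ 0.992.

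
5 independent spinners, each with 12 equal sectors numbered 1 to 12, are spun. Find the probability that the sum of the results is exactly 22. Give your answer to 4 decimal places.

0.0215

There are 12^5 = 248832 equally likely outcomes.
The number of ordered 5-tuples from {1,…,12} summing to 22 is 5355.
P(sum = 22) = 5355/248832 = 595/27648 ≈ 0.0215.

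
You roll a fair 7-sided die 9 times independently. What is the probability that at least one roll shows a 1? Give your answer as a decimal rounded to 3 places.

0.750

P(no roll shows a 1) = (6/7)^9 ≈ 0.250.
P(at least one) = 1 − 0.250 = 0.750.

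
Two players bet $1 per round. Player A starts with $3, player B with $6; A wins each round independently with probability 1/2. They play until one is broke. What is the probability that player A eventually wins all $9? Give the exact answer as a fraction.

With a fair step, P(i) = ½P(i−1) + ½P(i+1) with P(0)=0, P(9)=1 has the linear solution P(i) = i/9.
P(3) = 3/9 = 1/3.

1/3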